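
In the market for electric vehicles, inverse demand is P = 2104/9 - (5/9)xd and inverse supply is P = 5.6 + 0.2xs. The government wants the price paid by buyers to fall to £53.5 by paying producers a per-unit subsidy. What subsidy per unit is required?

Required subsidy s = £17 per unit

At a buyer price of 53.5, quantity demanded is 420.8 − 1.8·53.5 = 324.5.
Sellers supply 324.5 only when they receive Ps = 5.6 + 0.2·324.5 = 70.5.
s = Ps − Pb = 70.5 − 53.5 = 17.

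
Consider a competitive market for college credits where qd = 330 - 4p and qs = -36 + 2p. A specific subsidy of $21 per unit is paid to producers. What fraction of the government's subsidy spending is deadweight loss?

DWL / government spending = 7/57

Pre-subsidy: 330 - 4p = -36 + 2p gives p* = 61, q* = 86.
With the subsidy, sellers receive ps = pb + 21 for each unit, where pb is the price buyers pay.
Supply in terms of pb becomes qs = -36 + 2(pb + 21) = 6 + 2pb. Setting this equal to demand: 330 - 4pb = 6 + 2pb, so pb = 54.
Sellers receive ps = 54 + 21 = 75; q' = 330 − 4·54 = 114.
ΔCS = ½(86 + 114)(61 − 54) = 700; ΔPS = ½(86 + 114)(75 − 61) = 1400.
Government spending = 21 × 114 = 2394.
DWL = ½ × 21 × (114 − 86) = 294; fraction = 294 / 2394 = 7/57.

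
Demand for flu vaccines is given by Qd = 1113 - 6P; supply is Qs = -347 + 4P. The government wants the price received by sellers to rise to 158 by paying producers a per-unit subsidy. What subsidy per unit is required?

At a seller price of 158, quantity supplied is -347 + 4·158 = 285.
Buyers absorb 285 only when they pay Pb with 1113 − 6·Pb = 285, i.e. Pb = 138.
s = Ps − Pb = 158 − 138 = 20.

Required subsidy s = 20 per unit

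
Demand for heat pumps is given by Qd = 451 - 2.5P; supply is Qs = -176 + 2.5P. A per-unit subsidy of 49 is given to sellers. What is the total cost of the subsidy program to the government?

Pre-subsidy: 451 - 2.5P = -176 + 2.5P gives P* = 125.4, Q* = 137.5.
With the subsidy, sellers receive Ps = Pb + 49 for each unit, where Pb is the price buyers pay.
Supply in terms of Pb becomes Qs = -176 + 2.5(Pb + 49) = -53.5 + 2.5Pb. Setting this equal to demand: 451 - 2.5Pb = -53.5 + 2.5Pb, so Pb = 100.9.
Sellers receive Ps = 100.9 + 49 = 149.9; Q' = 451 − 2.5·100.9 = 198.75.
Government outlay = subsidy × quantity = 49 × 198.75 = 9738.75.

Government cost = 9738.75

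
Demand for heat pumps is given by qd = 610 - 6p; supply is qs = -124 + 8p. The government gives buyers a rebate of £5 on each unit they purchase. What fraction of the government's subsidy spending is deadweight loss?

Pre-subsidy: 610 - 6p = -124 + 8p gives p* = 367/7, q* = 2068/7.
With the rebate, buyers effectively pay pb = ps − 5, where ps is the price sellers receive.
Demand in terms of ps becomes qd = 610 − 6(ps − 5) = 640 - 6ps. Setting this equal to supply: 640 - 6ps = -124 + 8ps, so ps = 382/7.
Buyers pay pb = 382/7 − 5 = 347/7; q' = -124 + 8·(382/7) = 2188/7.
ΔCS = ½(2068/7 + 2188/7)(367/7 − 347/7) = 6080/7; ΔPS = ½(2068/7 + 2188/7)(382/7 − 367/7) = 4560/7.
Government spending = 5 × 2188/7 = 10940/7.
DWL = ½ × 5 × (2188/7 − 2068/7) = 300/7; fraction = (300/7) / (10940/7) = 15/547.

DWL / government spending = 15/547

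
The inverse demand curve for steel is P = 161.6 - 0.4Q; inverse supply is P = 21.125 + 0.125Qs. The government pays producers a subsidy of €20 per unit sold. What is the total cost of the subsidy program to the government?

Pre-subsidy: 161.6 - 0.4Q = 21.125 + 0.125Q gives Q* = 1873/7 and P* = 382/7.
With the subsidy, sellers receive Ps = Pb + 20 for each unit, where Pb is the price buyers pay.
On the curves, Pb = 161.6 - 0.4Q and Ps = 21.125 + 0.125Q; the wedge Ps − Pb = 20 gives 21.125 + 0.125Q − (161.6 - 0.4Q) = 20, so Q' = 917/3.
Then Pb = 161.6 − 0.4·(917/3) = 118/3 and Ps = 21.125 + 0.125·(917/3) = 178/3.
Government outlay = subsidy × quantity = 20 × 917/3 = 18340/3.

Government cost = 18340/3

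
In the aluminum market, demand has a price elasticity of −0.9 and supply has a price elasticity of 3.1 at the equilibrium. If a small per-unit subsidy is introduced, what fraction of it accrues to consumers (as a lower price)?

Consumer share = 0.775

For a small subsidy around the equilibrium, the benefit split depends on the relative slopes, which at a point are proportional to the elasticities.
Buyer share = εs/(εs + |εd|) = 3.1/(3.1 + 0.9) = 0.775; seller share = |εd|/(εs + |εd|) = 0.225.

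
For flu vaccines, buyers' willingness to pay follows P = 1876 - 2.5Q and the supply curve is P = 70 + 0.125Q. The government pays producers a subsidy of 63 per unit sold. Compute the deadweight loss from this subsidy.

Deadweight loss = 756

Pre-subsidy: 1876 - 2.5Q = 70 + 0.125Q gives Q* = 688 and P* = 156.
With the subsidy, sellers receive Ps = Pb + 63 for each unit, where Pb is the price buyers pay.
On the curves, Pb = 1876 - 2.5Q and Ps = 70 + 0.125Q; the wedge Ps − Pb = 63 gives 70 + 0.125Q − (1876 - 2.5Q) = 63, so Q' = 712.
Then Pb = 1876 − 2.5·712 = 96 and Ps = 70 + 0.125·712 = 159.
The subsidy expands output by 712 − 688 = 24 past the efficient level; on those units the gap between marginal cost and willingness to pay runs from 0 up to 63.
DWL = ½ × 63 × 24 = 756.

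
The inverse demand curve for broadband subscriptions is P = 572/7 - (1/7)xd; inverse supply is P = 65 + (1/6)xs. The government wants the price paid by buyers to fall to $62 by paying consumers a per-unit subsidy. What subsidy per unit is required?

At a buyer price of 62, quantity demanded is 572 − 7·62 = 138.
Sellers supply 138 only when they receive Ps = 65 + (1/6)·138 = 88.
s = Ps − Pb = 88 − 62 = 26.

Required subsidy s = $26 per unit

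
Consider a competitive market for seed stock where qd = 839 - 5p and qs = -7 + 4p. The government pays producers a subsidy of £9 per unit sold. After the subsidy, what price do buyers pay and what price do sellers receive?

Buyers pay £90; sellers receive £99

Pre-subsidy: 839 - 5p = -7 + 4p gives p* = 94, q* = 369.
With the subsidy, sellers receive ps = pb + 9 for each unit, where pb is the price buyers pay.
Supply in terms of pb becomes qs = -7 + 4(pb + 9) = 29 + 4pb. Setting this equal to demand: 839 - 5pb = 29 + 4pb, so pb = 90.
Sellers receive ps = 90 + 9 = 99; q' = 839 − 5·90 = 389.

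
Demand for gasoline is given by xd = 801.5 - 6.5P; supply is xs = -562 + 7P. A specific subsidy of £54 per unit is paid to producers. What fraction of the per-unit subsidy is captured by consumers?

Pre-subsidy: 801.5 - 6.5P = -562 + 7P gives P* = 101, x* = 145.
With the subsidy, sellers receive Ps = Pb + 54 for each unit, where Pb is the price buyers pay.
Supply in terms of Pb becomes xs = -562 + 7(Pb + 54) = -184 + 7Pb. Setting this equal to demand: 801.5 - 6.5Pb = -184 + 7Pb, so Pb = 73.
Sellers receive Ps = 73 + 54 = 127; x' = 801.5 − 6.5·73 = 327.
Buyers' price falls by P* − Pb = 101 − 73 = 28; sellers' price rises by Ps − P* = 127 − 101 = 26.
So consumers capture 28/54 = 14/27 of each unit of subsidy.

Consumer share = 14/27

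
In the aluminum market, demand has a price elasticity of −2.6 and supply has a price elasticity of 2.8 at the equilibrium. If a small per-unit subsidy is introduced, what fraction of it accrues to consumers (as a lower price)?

For a small subsidy around the equilibrium, the benefit split depends on the relative slopes, which at a point are proportional to the elasticities.
Buyer share = εs/(εs + |εd|) = 2.8/(2.8 + 2.6) = 14/27; seller share = |εd|/(εs + |εd|) = 13/27.

Consumer share = 14/27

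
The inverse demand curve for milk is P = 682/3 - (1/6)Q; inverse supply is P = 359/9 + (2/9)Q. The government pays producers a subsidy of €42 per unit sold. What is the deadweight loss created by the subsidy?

Deadweight loss = €2268

Pre-subsidy: 682/3 - (1/6)Q = 359/9 + (2/9)Q gives Q* = 482 and P* = 147.
With the subsidy, sellers receive Ps = Pb + 42 for each unit, where Pb is the price buyers pay.
On the curves, Pb = 682/3 - (1/6)Q and Ps = 359/9 + (2/9)Q; the wedge Ps − Pb = 42 gives 359/9 + (2/9)Q − (682/3 - (1/6)Q) = 42, so Q' = 590.
Then Pb = 682/3 − (1/6)·590 = 129 and Ps = 359/9 + (2/9)·590 = 171.
The subsidy expands output by 590 − 482 = 108 past the efficient level; on those units the gap between marginal cost and willingness to pay runs from 0 up to 42.
DWL = ½ × 42 × 108 = 2268.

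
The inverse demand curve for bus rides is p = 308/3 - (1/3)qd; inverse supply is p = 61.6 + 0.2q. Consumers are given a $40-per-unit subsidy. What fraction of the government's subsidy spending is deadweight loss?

DWL / government spending = 75/304

Pre-subsidy: 308/3 - (1/3)q = 61.6 + 0.2q gives q* = 77 and p* = 77.
With the rebate, buyers effectively pay pb = ps − 40, where ps is the price sellers receive.
On the curves, pb = 308/3 - (1/3)q and ps = 61.6 + 0.2q; the wedge ps − pb = 40 gives 61.6 + 0.2q − (308/3 - (1/3)q) = 40, so q' = 152.
Then pb = 308/3 − (1/3)·152 = 52 and ps = 61.6 + 0.2·152 = 92.
ΔCS = ½(77 + 152)(77 − 52) = 2862.5; ΔPS = ½(77 + 152)(92 − 77) = 1717.5.
Government spending = 40 × 152 = 6080.
DWL = ½ × 40 × (152 − 77) = 1500; fraction = 1500 / 6080 = 75/304.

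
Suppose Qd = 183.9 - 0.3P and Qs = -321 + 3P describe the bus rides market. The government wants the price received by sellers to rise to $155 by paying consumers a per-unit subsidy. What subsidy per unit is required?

At a seller price of 155, quantity supplied is -321 + 3·155 = 144.
Buyers absorb 144 only when they pay Pb with 183.9 − 0.3·Pb = 144, i.e. Pb = 133.
s = Ps − Pb = 155 − 133 = 22.

Required subsidy s = $22 per unit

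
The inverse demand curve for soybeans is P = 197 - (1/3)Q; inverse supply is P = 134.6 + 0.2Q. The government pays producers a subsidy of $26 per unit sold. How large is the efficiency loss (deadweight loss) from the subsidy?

Pre-subsidy: 197 - (1/3)Q = 134.6 + 0.2Q gives Q* = 117 and P* = 158.
With the subsidy, sellers receive Ps = Pb + 26 for each unit, where Pb is the price buyers pay.
On the curves, Pb = 197 - (1/3)Q and Ps = 134.6 + 0.2Q; the wedge Ps − Pb = 26 gives 134.6 + 0.2Q − (197 - (1/3)Q) = 26, so Q' = 165.75.
Then Pb = 197 − (1/3)·165.75 = 141.75 and Ps = 134.6 + 0.2·165.75 = 167.75.
The subsidy expands output by 165.75 − 117 = 48.75 past the efficient level; on those units the gap between marginal cost and willingness to pay runs from 0 up to 26.
DWL = ½ × 26 × 48.75 = 633.75.

Deadweight loss = $633.75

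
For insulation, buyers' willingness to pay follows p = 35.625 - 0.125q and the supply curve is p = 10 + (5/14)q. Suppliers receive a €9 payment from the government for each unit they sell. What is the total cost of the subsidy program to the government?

Government cost = 1939/3

Pre-subsidy: 35.625 - 0.125q = 10 + (5/14)q gives q* = 1435/27 and p* = 1565/54.
With the subsidy, sellers receive ps = pb + 9 for each unit, where pb is the price buyers pay.
On the curves, pb = 35.625 - 0.125q and ps = 10 + (5/14)q; the wedge ps − pb = 9 gives 10 + (5/14)q − (35.625 - 0.125q) = 9, so q' = 1939/27.
Then pb = 35.625 − 0.125·(1939/27) = 1439/54 and ps = 10 + (5/14)·(1939/27) = 1925/54.
Government outlay = subsidy × quantity = 9 × 1939/27 = 1939/3.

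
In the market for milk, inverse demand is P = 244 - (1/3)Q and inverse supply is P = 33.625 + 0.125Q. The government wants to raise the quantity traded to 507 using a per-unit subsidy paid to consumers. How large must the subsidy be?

Required subsidy s = 22 per unit

At Q = 507, from the demand curve buyers pay Pb = 244 − (1/3)·507 = 75; from the supply curve sellers need Ps = 33.625 + 0.125·507 = 97.
The subsidy must fill the gap: s = Ps − Pb = 97 − 75 = 22.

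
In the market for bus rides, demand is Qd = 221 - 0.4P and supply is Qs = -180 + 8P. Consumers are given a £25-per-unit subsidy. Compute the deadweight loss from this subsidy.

Deadweight loss = 2500/21

Pre-subsidy: 221 - 0.4P = -180 + 8P gives P* = 2005/42, Q* = 4240/21.
With the rebate, buyers effectively pay Pb = Ps − 25, where Ps is the price sellers receive.
Demand in terms of Ps becomes Qd = 221 − 0.4(Ps − 25) = 231 - 0.4Ps. Setting this equal to supply: 231 - 0.4Ps = -180 + 8Ps, so Ps = 685/14.
Buyers pay Pb = 685/14 − 25 = 335/14; Q' = -180 + 8·(685/14) = 1480/7.
The subsidy expands output by 1480/7 − 4240/21 = 200/21 past the efficient level; on those units the gap between marginal cost and willingness to pay runs from 0 up to 25.
DWL = ½ × 25 × 200/21 = 2500/21.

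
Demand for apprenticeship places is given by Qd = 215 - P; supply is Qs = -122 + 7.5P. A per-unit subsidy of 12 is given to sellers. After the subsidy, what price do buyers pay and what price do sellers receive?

Pre-subsidy: 215 - P = -122 + 7.5P gives P* = 674/17, Q* = 2981/17.
With the subsidy, sellers receive Ps = Pb + 12 for each unit, where Pb is the price buyers pay.
Supply in terms of Pb becomes Qs = -122 + 7.5(Pb + 12) = -32 + 7.5Pb. Setting this equal to demand: 215 - Pb = -32 + 7.5Pb, so Pb = 494/17.
Sellers receive Ps = 494/17 + 12 = 698/17; Q' = 215 − 1·(494/17) = 3161/17.

Buyers pay 494/17; sellers receive 698/17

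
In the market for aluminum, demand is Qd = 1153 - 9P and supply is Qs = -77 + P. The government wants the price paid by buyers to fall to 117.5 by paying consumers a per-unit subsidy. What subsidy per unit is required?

Required subsidy s = 55 per unit

At a buyer price of 117.5, quantity demanded is 1153 − 9·117.5 = 95.5.
Sellers supply 95.5 only when they receive Ps with -77 + 1·Ps = 95.5, i.e. Ps = 172.5.
s = Ps − Pb = 172.5 − 117.5 = 55.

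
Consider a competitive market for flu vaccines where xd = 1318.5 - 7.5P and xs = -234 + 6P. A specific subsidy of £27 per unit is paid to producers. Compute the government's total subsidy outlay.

Pre-subsidy: 1318.5 - 7.5P = -234 + 6P gives P* = 115, x* = 456.
With the subsidy, sellers receive Ps = Pb + 27 for each unit, where Pb is the price buyers pay.
Supply in terms of Pb becomes xs = -234 + 6(Pb + 27) = -72 + 6Pb. Setting this equal to demand: 1318.5 - 7.5Pb = -72 + 6Pb, so Pb = 103.
Sellers receive Ps = 103 + 27 = 130; x' = 1318.5 − 7.5·103 = 546.
Government outlay = subsidy × quantity = 27 × 546 = 14742.

Government cost = £14742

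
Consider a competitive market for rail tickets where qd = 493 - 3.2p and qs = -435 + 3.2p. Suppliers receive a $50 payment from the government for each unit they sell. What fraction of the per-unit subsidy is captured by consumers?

Consumer share = 0.5

Pre-subsidy: 493 - 3.2p = -435 + 3.2p gives p* = 145, q* = 29.
With the subsidy, sellers receive ps = pb + 50 for each unit, where pb is the price buyers pay.
Supply in terms of pb becomes qs = -435 + 3.2(pb + 50) = -275 + 3.2pb. Setting this equal to demand: 493 - 3.2pb = -275 + 3.2pb, so pb = 120.
Sellers receive ps = 120 + 50 = 170; q' = 493 − 3.2·120 = 109.
Buyers' price falls by p* − pb = 145 − 120 = 25; sellers' price rises by ps − p* = 170 − 145 = 25.
So consumers capture 25/50 = 0.5 of each unit of subsidy.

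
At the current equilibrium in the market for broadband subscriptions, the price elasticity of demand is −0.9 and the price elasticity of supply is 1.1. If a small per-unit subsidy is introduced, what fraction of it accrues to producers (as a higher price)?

For a small subsidy around the equilibrium, the benefit split depends on the relative slopes, which at a point are proportional to the elasticities.
Buyer share = εs/(εs + |εd|) = 1.1/(1.1 + 0.9) = 0.55; seller share = |εd|/(εs + |εd|) = 0.45.
So producers capture 0.45 of the subsidy.

Producer share = 0.45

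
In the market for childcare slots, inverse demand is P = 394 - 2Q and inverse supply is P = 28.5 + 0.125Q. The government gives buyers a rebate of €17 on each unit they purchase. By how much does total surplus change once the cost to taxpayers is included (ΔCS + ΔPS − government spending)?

Pre-subsidy: 394 - 2Q = 28.5 + 0.125Q gives Q* = 172 and P* = 50.
With the rebate, buyers effectively pay Pb = Ps − 17, where Ps is the price sellers receive.
On the curves, Pb = 394 - 2Q and Ps = 28.5 + 0.125Q; the wedge Ps − Pb = 17 gives 28.5 + 0.125Q − (394 - 2Q) = 17, so Q' = 180.
Then Pb = 394 − 2·180 = 34 and Ps = 28.5 + 0.125·180 = 51.
ΔCS = ½(172 + 180)(50 − 34) = 2816; ΔPS = ½(172 + 180)(51 − 50) = 176.
Government spending = 17 × 180 = 3060.
Net change = 2816 + 176 − 3060 = -68. The loss equals the DWL triangle ½·17·8.

Net change in total surplus = -€68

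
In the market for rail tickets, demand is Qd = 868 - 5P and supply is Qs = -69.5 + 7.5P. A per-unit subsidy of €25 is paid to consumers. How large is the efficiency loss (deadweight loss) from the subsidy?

Pre-subsidy: 868 - 5P = -69.5 + 7.5P gives P* = 75, Q* = 493.
With the rebate, buyers effectively pay Pb = Ps − 25, where Ps is the price sellers receive.
Demand in terms of Ps becomes Qd = 868 − 5(Ps − 25) = 993 - 5Ps. Setting this equal to supply: 993 - 5Ps = -69.5 + 7.5Ps, so Ps = 85.
Buyers pay Pb = 85 − 25 = 60; Q' = -69.5 + 7.5·85 = 568.
The subsidy expands output by 568 − 493 = 75 past the efficient level; on those units the gap between marginal cost and willingness to pay runs from 0 up to 25.
DWL = ½ × 25 × 75 = 937.5.

Deadweight loss = €937.5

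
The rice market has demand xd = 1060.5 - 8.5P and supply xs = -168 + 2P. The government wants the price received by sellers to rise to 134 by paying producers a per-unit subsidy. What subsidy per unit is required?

At a seller price of 134, quantity supplied is -168 + 2·134 = 100.
Buyers absorb 100 only when they pay Pb with 1060.5 − 8.5·Pb = 100, i.e. Pb = 113.
s = Ps − Pb = 134 − 113 = 21.

Required subsidy s = 21 per unit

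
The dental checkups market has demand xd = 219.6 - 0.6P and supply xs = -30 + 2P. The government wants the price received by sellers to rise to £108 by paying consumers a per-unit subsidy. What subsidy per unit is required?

At a seller price of 108, quantity supplied is -30 + 2·108 = 186.
Buyers absorb 186 only when they pay Pb with 219.6 − 0.6·Pb = 186, i.e. Pb = 56.
s = Ps − Pb = 108 − 56 = 52.

Required subsidy s = £52 per unit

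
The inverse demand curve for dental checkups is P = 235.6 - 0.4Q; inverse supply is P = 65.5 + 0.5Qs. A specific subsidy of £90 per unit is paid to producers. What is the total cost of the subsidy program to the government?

Pre-subsidy: 235.6 - 0.4Q = 65.5 + 0.5Q gives Q* = 189 and P* = 160.
With the subsidy, sellers receive Ps = Pb + 90 for each unit, where Pb is the price buyers pay.
On the curves, Pb = 235.6 - 0.4Q and Ps = 65.5 + 0.5Q; the wedge Ps − Pb = 90 gives 65.5 + 0.5Q − (235.6 - 0.4Q) = 90, so Q' = 289.
Then Pb = 235.6 − 0.4·289 = 120 and Ps = 65.5 + 0.5·289 = 210.
Government outlay = subsidy × quantity = 90 × 289 = 26010.

Government cost = £26010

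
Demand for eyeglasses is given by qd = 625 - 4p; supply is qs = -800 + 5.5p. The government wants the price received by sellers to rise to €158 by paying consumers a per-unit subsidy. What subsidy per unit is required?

Required subsidy s = €19 per unit

At a seller price of 158, quantity supplied is -800 + 5.5·158 = 69.
Buyers absorb 69 only when they pay pb with 625 − 4·pb = 69, i.e. pb = 139.
s = ps − pb = 158 − 139 = 19.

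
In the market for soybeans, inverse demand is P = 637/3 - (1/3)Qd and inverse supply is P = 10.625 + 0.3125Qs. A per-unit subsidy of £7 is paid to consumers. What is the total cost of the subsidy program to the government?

Pre-subsidy: 637/3 - (1/3)Q = 10.625 + 0.3125Q gives Q* = 9682/31 and P* = 3355/31.
With the rebate, buyers effectively pay Pb = Ps − 7, where Ps is the price sellers receive.
On the curves, Pb = 637/3 - (1/3)Q and Ps = 10.625 + 0.3125Q; the wedge Ps − Pb = 7 gives 10.625 + 0.3125Q − (637/3 - (1/3)Q) = 7, so Q' = 10018/31.
Then Pb = 637/3 − (1/3)·(10018/31) = 3243/31 and Ps = 10.625 + 0.3125·(10018/31) = 3460/31.
Government outlay = subsidy × quantity = 7 × 10018/31 = 70126/31.

Government cost = 70126/31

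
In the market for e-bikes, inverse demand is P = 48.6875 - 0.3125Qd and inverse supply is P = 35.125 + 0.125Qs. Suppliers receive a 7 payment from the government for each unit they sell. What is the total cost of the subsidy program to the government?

Pre-subsidy: 48.6875 - 0.3125Q = 35.125 + 0.125Q gives Q* = 31 and P* = 39.
With the subsidy, sellers receive Ps = Pb + 7 for each unit, where Pb is the price buyers pay.
On the curves, Pb = 48.6875 - 0.3125Q and Ps = 35.125 + 0.125Q; the wedge Ps − Pb = 7 gives 35.125 + 0.125Q − (48.6875 - 0.3125Q) = 7, so Q' = 47.
Then Pb = 48.6875 − 0.3125·47 = 34 and Ps = 35.125 + 0.125·47 = 41.
Government outlay = subsidy × quantity = 7 × 47 = 329.

Government cost = 329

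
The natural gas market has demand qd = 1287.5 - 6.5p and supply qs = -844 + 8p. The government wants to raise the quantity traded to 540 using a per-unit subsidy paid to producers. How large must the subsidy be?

At q = 540, invert demand for the buyer price: pb = (1287.5 − 540)/6.5 = 115; invert supply for the seller price: ps = (540 − (-844))/8 = 173.
The subsidy must fill the gap: s = ps − pb = 173 − 115 = 58.

Required subsidy s = 58 per unit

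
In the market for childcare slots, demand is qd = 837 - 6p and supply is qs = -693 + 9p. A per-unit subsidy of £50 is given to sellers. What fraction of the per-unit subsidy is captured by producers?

Pre-subsidy: 837 - 6p = -693 + 9p gives p* = 102, q* = 225.
With the subsidy, sellers receive ps = pb + 50 for each unit, where pb is the price buyers pay.
Supply in terms of pb becomes qs = -693 + 9(pb + 50) = -243 + 9pb. Setting this equal to demand: 837 - 6pb = -243 + 9pb, so pb = 72.
Sellers receive ps = 72 + 50 = 122; q' = 837 − 6·72 = 405.
Buyers' price falls by p* − pb = 102 − 72 = 30; sellers' price rises by ps − p* = 122 − 102 = 20.
So producers capture 20/50 = 0.4 of each unit of subsidy.

Producer share = 0.4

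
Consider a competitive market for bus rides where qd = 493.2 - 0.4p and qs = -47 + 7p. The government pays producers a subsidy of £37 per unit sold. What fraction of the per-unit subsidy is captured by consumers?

Pre-subsidy: 493.2 - 0.4p = -47 + 7p gives p* = 73, q* = 464.
With the subsidy, sellers receive ps = pb + 37 for each unit, where pb is the price buyers pay.
Supply in terms of pb becomes qs = -47 + 7(pb + 37) = 212 + 7pb. Setting this equal to demand: 493.2 - 0.4pb = 212 + 7pb, so pb = 38.
Sellers receive ps = 38 + 37 = 75; q' = 493.2 − 0.4·38 = 478.
Buyers' price falls by p* − pb = 73 − 38 = 35; sellers' price rises by ps − p* = 75 − 73 = 2.
So consumers capture 35/37 = 35/37 of each unit of subsidy.

Consumer share = 35/37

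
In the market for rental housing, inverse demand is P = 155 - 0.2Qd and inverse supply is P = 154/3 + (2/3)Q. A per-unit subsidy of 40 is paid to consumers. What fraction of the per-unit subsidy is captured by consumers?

Pre-subsidy: 155 - 0.2Q = 154/3 + (2/3)Q gives Q* = 1555/13 and P* = 1704/13.
With the rebate, buyers effectively pay Pb = Ps − 40, where Ps is the price sellers receive.
On the curves, Pb = 155 - 0.2Q and Ps = 154/3 + (2/3)Q; the wedge Ps − Pb = 40 gives 154/3 + (2/3)Q − (155 - 0.2Q) = 40, so Q' = 2155/13.
Then Pb = 155 − 0.2·(2155/13) = 1584/13 and Ps = 154/3 + (2/3)·(2155/13) = 2104/13.
Buyers' price falls by P* − Pb = 1704/13 − 1584/13 = 120/13; sellers' price rises by Ps − P* = 2104/13 − 1704/13 = 400/13.
So consumers capture (120/13)/40 = 3/13 of each unit of subsidy.

Consumer share = 3/13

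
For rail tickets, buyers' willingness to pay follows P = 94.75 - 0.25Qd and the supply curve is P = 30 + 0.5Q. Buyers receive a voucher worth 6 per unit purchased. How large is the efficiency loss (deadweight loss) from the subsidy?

Pre-subsidy: 94.75 - 0.25Q = 30 + 0.5Q gives Q* = 259/3 and P* = 439/6.
With the rebate, buyers effectively pay Pb = Ps − 6, where Ps is the price sellers receive.
On the curves, Pb = 94.75 - 0.25Q and Ps = 30 + 0.5Q; the wedge Ps − Pb = 6 gives 30 + 0.5Q − (94.75 - 0.25Q) = 6, so Q' = 283/3.
Then Pb = 94.75 − 0.25·(283/3) = 427/6 and Ps = 30 + 0.5·(283/3) = 463/6.
The subsidy expands output by 283/3 − 259/3 = 8 past the efficient level; on those units the gap between marginal cost and willingness to pay runs from 0 up to 6.
DWL = ½ × 6 × 8 = 24.

Deadweight loss = 24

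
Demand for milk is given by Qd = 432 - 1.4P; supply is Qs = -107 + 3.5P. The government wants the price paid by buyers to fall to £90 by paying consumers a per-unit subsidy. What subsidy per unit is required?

Required subsidy s = £28 per unit

At a buyer price of 90, quantity demanded is 432 − 1.4·90 = 306.
Sellers supply 306 only when they receive Ps with -107 + 3.5·Ps = 306, i.e. Ps = 118.
s = Ps − Pb = 118 − 90 = 28.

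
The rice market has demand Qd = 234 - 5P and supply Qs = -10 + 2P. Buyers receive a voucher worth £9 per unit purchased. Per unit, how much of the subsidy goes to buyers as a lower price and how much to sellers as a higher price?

Buyers gain 18/7 per unit; sellers gain 45/7 per unit

Pre-subsidy: 234 - 5P = -10 + 2P gives P* = 244/7, Q* = 418/7.
With the rebate, buyers effectively pay Pb = Ps − 9, where Ps is the price sellers receive.
Demand in terms of Ps becomes Qd = 234 − 5(Ps − 9) = 279 - 5Ps. Setting this equal to supply: 279 - 5Ps = -10 + 2Ps, so Ps = 289/7.
Buyers pay Pb = 289/7 − 9 = 226/7; Q' = -10 + 2·(289/7) = 508/7.
Buyers' price falls by P* − Pb = 244/7 − 226/7 = 18/7; sellers' price rises by Ps − P* = 289/7 − 244/7 = 45/7.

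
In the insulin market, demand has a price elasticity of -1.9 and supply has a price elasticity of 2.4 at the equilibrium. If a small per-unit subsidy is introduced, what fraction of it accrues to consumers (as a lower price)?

For a small subsidy around the equilibrium, the benefit split depends on the relative slopes, which at a point are proportional to the elasticities.
Buyer share = εs/(εs + |εd|) = 2.4/(2.4 + 1.9) = 24/43; seller share = |εd|/(εs + |εd|) = 19/43.

Consumer share = 24/43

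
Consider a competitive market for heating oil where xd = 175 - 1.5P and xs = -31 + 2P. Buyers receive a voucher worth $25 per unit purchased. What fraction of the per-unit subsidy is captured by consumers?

Consumer share = 4/7

Pre-subsidy: 175 - 1.5P = -31 + 2P gives P* = 412/7, x* = 607/7.
With the rebate, buyers effectively pay Pb = Ps − 25, where Ps is the price sellers receive.
Demand in terms of Ps becomes xd = 175 − 1.5(Ps − 25) = 212.5 - 1.5Ps. Setting this equal to supply: 212.5 - 1.5Ps = -31 + 2Ps, so Ps = 487/7.
Buyers pay Pb = 487/7 − 25 = 312/7; x' = -31 + 2·(487/7) = 757/7.
Buyers' price falls by P* − Pb = 412/7 − 312/7 = 100/7; sellers' price rises by Ps − P* = 487/7 − 412/7 = 75/7.
So consumers capture (100/7)/25 = 4/7 of each unit of subsidy.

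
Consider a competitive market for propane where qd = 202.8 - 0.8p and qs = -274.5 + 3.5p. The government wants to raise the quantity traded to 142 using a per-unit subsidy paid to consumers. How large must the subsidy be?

Required subsidy s = 43 per unit

At q = 142, invert demand for the buyer price: pb = (202.8 − 142)/0.8 = 76; invert supply for the seller price: ps = (142 − (-274.5))/3.5 = 119.
The subsidy must fill the gap: s = ps − pb = 119 − 76 = 43.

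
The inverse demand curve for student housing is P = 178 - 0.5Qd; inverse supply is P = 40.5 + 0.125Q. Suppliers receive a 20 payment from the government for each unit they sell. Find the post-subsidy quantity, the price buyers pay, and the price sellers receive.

Q' = 252; buyers pay 52; sellers receive 72

Pre-subsidy: 178 - 0.5Q = 40.5 + 0.125Q gives Q* = 220 and P* = 68.
With the subsidy, sellers receive Ps = Pb + 20 for each unit, where Pb is the price buyers pay.
On the curves, Pb = 178 - 0.5Q and Ps = 40.5 + 0.125Q; the wedge Ps − Pb = 20 gives 40.5 + 0.125Q − (178 - 0.5Q) = 20, so Q' = 252.
Then Pb = 178 − 0.5·252 = 52 and Ps = 40.5 + 0.125·252 = 72.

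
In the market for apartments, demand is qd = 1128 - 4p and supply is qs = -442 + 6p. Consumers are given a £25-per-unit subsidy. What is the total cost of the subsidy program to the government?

Pre-subsidy: 1128 - 4p = -442 + 6p gives p* = 157, q* = 500.
With the rebate, buyers effectively pay pb = ps − 25, where ps is the price sellers receive.
Demand in terms of ps becomes qd = 1128 − 4(ps − 25) = 1228 - 4ps. Setting this equal to supply: 1228 - 4ps = -442 + 6ps, so ps = 167.
Buyers pay pb = 167 − 25 = 142; q' = -442 + 6·167 = 560.
Government outlay = subsidy × quantity = 25 × 560 = 14000.

Government cost = £14000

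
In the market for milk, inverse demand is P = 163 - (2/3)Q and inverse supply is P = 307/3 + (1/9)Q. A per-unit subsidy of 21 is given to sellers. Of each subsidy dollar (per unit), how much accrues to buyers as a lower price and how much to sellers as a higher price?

Pre-subsidy: 163 - (2/3)Q = 307/3 + (1/9)Q gives Q* = 78 and P* = 111.
With the subsidy, sellers receive Ps = Pb + 21 for each unit, where Pb is the price buyers pay.
On the curves, Pb = 163 - (2/3)Q and Ps = 307/3 + (1/9)Q; the wedge Ps − Pb = 21 gives 307/3 + (1/9)Q − (163 - (2/3)Q) = 21, so Q' = 105.
Then Pb = 163 − (2/3)·105 = 93 and Ps = 307/3 + (1/9)·105 = 114.
Buyers' price falls by P* − Pb = 111 − 93 = 18; sellers' price rises by Ps − P* = 114 − 111 = 3.

Buyers gain 18 per unit; sellers gain 3 per unit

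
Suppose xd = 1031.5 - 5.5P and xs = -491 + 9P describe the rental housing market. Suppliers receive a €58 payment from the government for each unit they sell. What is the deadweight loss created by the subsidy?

Deadweight loss = €5742

Pre-subsidy: 1031.5 - 5.5P = -491 + 9P gives P* = 105, x* = 454.
With the subsidy, sellers receive Ps = Pb + 58 for each unit, where Pb is the price buyers pay.
Supply in terms of Pb becomes xs = -491 + 9(Pb + 58) = 31 + 9Pb. Setting this equal to demand: 1031.5 - 5.5Pb = 31 + 9Pb, so Pb = 69.
Sellers receive Ps = 69 + 58 = 127; x' = 1031.5 − 5.5·69 = 652.
The subsidy expands output by 652 − 454 = 198 past the efficient level; on those units the gap between marginal cost and willingness to pay runs from 0 up to 58.
DWL = ½ × 58 × 198 = 5742.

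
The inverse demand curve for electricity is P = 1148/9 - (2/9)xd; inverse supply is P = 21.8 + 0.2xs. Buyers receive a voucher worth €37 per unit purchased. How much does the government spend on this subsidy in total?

Government cost = 237688/19

Pre-subsidy: 1148/9 - (2/9)x = 21.8 + 0.2x gives x* = 4759/19 and P* = 1366/19.
With the rebate, buyers effectively pay Pb = Ps − 37, where Ps is the price sellers receive.
On the curves, Pb = 1148/9 - (2/9)x and Ps = 21.8 + 0.2x; the wedge Ps − Pb = 37 gives 21.8 + 0.2x − (1148/9 - (2/9)x) = 37, so x' = 6424/19.
Then Pb = 1148/9 − (2/9)·(6424/19) = 996/19 and Ps = 21.8 + 0.2·(6424/19) = 1699/19.
Government outlay = subsidy × quantity = 37 × 6424/19 = 237688/19.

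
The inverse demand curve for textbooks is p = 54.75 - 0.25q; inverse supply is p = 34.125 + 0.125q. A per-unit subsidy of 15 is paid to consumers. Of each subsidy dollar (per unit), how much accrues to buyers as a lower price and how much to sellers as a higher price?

Buyers gain 10 per unit; sellers gain 5 per unit

Pre-subsidy: 54.75 - 0.25q = 34.125 + 0.125q gives q* = 55 and p* = 41.
With the rebate, buyers effectively pay pb = ps − 15, where ps is the price sellers receive.
On the curves, pb = 54.75 - 0.25q and ps = 34.125 + 0.125q; the wedge ps − pb = 15 gives 34.125 + 0.125q − (54.75 - 0.25q) = 15, so q' = 95.
Then pb = 54.75 − 0.25·95 = 31 and ps = 34.125 + 0.125·95 = 46.
Buyers' price falls by p* − pb = 41 − 31 = 10; sellers' price rises by ps − p* = 46 − 41 = 5.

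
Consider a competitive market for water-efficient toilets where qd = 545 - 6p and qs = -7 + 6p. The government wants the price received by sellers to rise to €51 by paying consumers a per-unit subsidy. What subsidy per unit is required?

At a seller price of 51, quantity supplied is -7 + 6·51 = 299.
Buyers absorb 299 only when they pay pb with 545 − 6·pb = 299, i.e. pb = 41.
s = ps − pb = 51 − 41 = 10.

Required subsidy s = €10 per unit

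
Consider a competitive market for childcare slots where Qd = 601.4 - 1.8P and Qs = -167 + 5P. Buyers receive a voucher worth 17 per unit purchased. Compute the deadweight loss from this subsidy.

Deadweight loss = 191.25

Pre-subsidy: 601.4 - 1.8P = -167 + 5P gives P* = 113, Q* = 398.
With the rebate, buyers effectively pay Pb = Ps − 17, where Ps is the price sellers receive.
Demand in terms of Ps becomes Qd = 601.4 − 1.8(Ps − 17) = 632 - 1.8Ps. Setting this equal to supply: 632 - 1.8Ps = -167 + 5Ps, so Ps = 117.5.
Buyers pay Pb = 117.5 − 17 = 100.5; Q' = -167 + 5·117.5 = 420.5.
The subsidy expands output by 420.5 − 398 = 22.5 past the efficient level; on those units the gap between marginal cost and willingness to pay runs from 0 up to 17.
DWL = ½ × 17 × 22.5 = 191.25.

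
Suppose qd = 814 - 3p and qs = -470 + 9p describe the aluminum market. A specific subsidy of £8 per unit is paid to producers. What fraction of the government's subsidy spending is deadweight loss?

DWL / government spending = 9/511

Pre-subsidy: 814 - 3p = -470 + 9p gives p* = 107, q* = 493.
With the subsidy, sellers receive ps = pb + 8 for each unit, where pb is the price buyers pay.
Supply in terms of pb becomes qs = -470 + 9(pb + 8) = -398 + 9pb. Setting this equal to demand: 814 - 3pb = -398 + 9pb, so pb = 101.
Sellers receive ps = 101 + 8 = 109; q' = 814 − 3·101 = 511.
ΔCS = ½(493 + 511)(107 − 101) = 3012; ΔPS = ½(493 + 511)(109 − 107) = 1004.
Government spending = 8 × 511 = 4088.
DWL = ½ × 8 × (511 − 493) = 72; fraction = 72 / 4088 = 9/511.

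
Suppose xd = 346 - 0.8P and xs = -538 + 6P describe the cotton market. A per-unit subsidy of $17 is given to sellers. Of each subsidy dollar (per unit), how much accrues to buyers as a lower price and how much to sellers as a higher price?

Pre-subsidy: 346 - 0.8P = -538 + 6P gives P* = 130, x* = 242.
With the subsidy, sellers receive Ps = Pb + 17 for each unit, where Pb is the price buyers pay.
Supply in terms of Pb becomes xs = -538 + 6(Pb + 17) = -436 + 6Pb. Setting this equal to demand: 346 - 0.8Pb = -436 + 6Pb, so Pb = 115.
Sellers receive Ps = 115 + 17 = 132; x' = 346 − 0.8·115 = 254.
Buyers' price falls by P* − Pb = 130 − 115 = 15; sellers' price rises by Ps − P* = 132 − 130 = 2.

Buyers gain $15 per unit; sellers gain $2 per unit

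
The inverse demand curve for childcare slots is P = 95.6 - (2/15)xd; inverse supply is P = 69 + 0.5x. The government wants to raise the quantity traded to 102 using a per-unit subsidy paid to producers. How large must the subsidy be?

Required subsidy s = 38 per unit

At x = 102, from the demand curve buyers pay Pb = 95.6 − (2/15)·102 = 82; from the supply curve sellers need Ps = 69 + 0.5·102 = 120.
The subsidy must fill the gap: s = Ps − Pb = 120 − 82 = 38.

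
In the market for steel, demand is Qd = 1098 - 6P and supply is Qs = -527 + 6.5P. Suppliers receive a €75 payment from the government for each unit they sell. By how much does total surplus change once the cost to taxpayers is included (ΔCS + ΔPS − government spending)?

Pre-subsidy: 1098 - 6P = -527 + 6.5P gives P* = 130, Q* = 318.
With the subsidy, sellers receive Ps = Pb + 75 for each unit, where Pb is the price buyers pay.
Supply in terms of Pb becomes Qs = -527 + 6.5(Pb + 75) = -39.5 + 6.5Pb. Setting this equal to demand: 1098 - 6Pb = -39.5 + 6.5Pb, so Pb = 91.
Sellers receive Ps = 91 + 75 = 166; Q' = 1098 − 6·91 = 552.
ΔCS = ½(318 + 552)(130 − 91) = 16965; ΔPS = ½(318 + 552)(166 − 130) = 15660.
Government spending = 75 × 552 = 41400.
Net change = 16965 + 15660 − 41400 = -8775. The loss equals the DWL triangle ½·75·234.

Net change in total surplus = -€8775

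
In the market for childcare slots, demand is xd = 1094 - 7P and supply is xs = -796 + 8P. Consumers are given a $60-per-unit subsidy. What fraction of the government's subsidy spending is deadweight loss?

DWL / government spending = 28/109

Pre-subsidy: 1094 - 7P = -796 + 8P gives P* = 126, x* = 212.
With the rebate, buyers effectively pay Pb = Ps − 60, where Ps is the price sellers receive.
Demand in terms of Ps becomes xd = 1094 − 7(Ps − 60) = 1514 - 7Ps. Setting this equal to supply: 1514 - 7Ps = -796 + 8Ps, so Ps = 154.
Buyers pay Pb = 154 − 60 = 94; x' = -796 + 8·154 = 436.
ΔCS = ½(212 + 436)(126 − 94) = 10368; ΔPS = ½(212 + 436)(154 − 126) = 9072.
Government spending = 60 × 436 = 26160.
DWL = ½ × 60 × (436 − 212) = 6720; fraction = 6720 / 26160 = 28/109.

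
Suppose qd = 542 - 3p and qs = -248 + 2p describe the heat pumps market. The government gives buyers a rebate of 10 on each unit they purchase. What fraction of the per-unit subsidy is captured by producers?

Producer share = 0.6

Pre-subsidy: 542 - 3p = -248 + 2p gives p* = 158, q* = 68.
With the rebate, buyers effectively pay pb = ps − 10, where ps is the price sellers receive.
Demand in terms of ps becomes qd = 542 − 3(ps − 10) = 572 - 3ps. Setting this equal to supply: 572 - 3ps = -248 + 2ps, so ps = 164.
Buyers pay pb = 164 − 10 = 154; q' = -248 + 2·164 = 80.
Buyers' price falls by p* − pb = 158 − 154 = 4; sellers' price rises by ps − p* = 164 − 158 = 6.
So producers capture 6/10 = 0.6 of each unit of subsidy.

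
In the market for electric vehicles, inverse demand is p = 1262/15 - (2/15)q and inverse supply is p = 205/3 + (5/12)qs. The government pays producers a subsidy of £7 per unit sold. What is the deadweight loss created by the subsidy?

Deadweight loss = 490/11

Pre-subsidy: 1262/15 - (2/15)q = 205/3 + (5/12)q gives q* = 316/11 and p* = 2650/33.
With the subsidy, sellers receive ps = pb + 7 for each unit, where pb is the price buyers pay.
On the curves, pb = 1262/15 - (2/15)q and ps = 205/3 + (5/12)q; the wedge ps − pb = 7 gives 205/3 + (5/12)q − (1262/15 - (2/15)q) = 7, so q' = 456/11.
Then pb = 1262/15 − (2/15)·(456/11) = 2594/33 and ps = 205/3 + (5/12)·(456/11) = 2825/33.
The subsidy expands output by 456/11 − 316/11 = 140/11 past the efficient level; on those units the gap between marginal cost and willingness to pay runs from 0 up to 7.
DWL = ½ × 7 × 140/11 = 490/11.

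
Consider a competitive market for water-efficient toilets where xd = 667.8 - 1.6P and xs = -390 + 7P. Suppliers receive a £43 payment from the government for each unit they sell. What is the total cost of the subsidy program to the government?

Government cost = £22661

Pre-subsidy: 667.8 - 1.6P = -390 + 7P gives P* = 123, x* = 471.
With the subsidy, sellers receive Ps = Pb + 43 for each unit, where Pb is the price buyers pay.
Supply in terms of Pb becomes xs = -390 + 7(Pb + 43) = -89 + 7Pb. Setting this equal to demand: 667.8 - 1.6Pb = -89 + 7Pb, so Pb = 88.
Sellers receive Ps = 88 + 43 = 131; x' = 667.8 − 1.6·88 = 527.
Government outlay = subsidy × quantity = 43 × 527 = 22661.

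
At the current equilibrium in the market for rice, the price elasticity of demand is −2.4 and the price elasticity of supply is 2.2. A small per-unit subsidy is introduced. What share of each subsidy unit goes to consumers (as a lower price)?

For a small subsidy around the equilibrium, the benefit split depends on the relative slopes, which at a point are proportional to the elasticities.
Buyer share = εs/(εs + |εd|) = 2.2/(2.2 + 2.4) = 11/23; seller share = |εd|/(εs + |εd|) = 12/23.

Consumer share = 11/23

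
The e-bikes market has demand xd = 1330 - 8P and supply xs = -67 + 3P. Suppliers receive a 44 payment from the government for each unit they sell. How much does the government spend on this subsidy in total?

Government cost = 18040

Pre-subsidy: 1330 - 8P = -67 + 3P gives P* = 127, x* = 314.
With the subsidy, sellers receive Ps = Pb + 44 for each unit, where Pb is the price buyers pay.
Supply in terms of Pb becomes xs = -67 + 3(Pb + 44) = 65 + 3Pb. Setting this equal to demand: 1330 - 8Pb = 65 + 3Pb, so Pb = 115.
Sellers receive Ps = 115 + 44 = 159; x' = 1330 − 8·115 = 410.
Government outlay = subsidy × quantity = 44 × 410 = 18040.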